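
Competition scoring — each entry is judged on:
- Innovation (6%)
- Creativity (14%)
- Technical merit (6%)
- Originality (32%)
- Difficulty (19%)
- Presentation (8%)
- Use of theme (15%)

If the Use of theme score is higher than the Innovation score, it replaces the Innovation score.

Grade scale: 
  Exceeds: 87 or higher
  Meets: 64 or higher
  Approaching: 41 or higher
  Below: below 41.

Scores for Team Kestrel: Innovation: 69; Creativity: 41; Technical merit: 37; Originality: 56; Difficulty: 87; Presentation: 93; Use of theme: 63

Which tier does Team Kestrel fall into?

Use of theme (63) ≤ Innovation (69), so Innovation stays at 69.
Weighted total:
  Innovation 69 × 0.06 = 4.14
  Creativity 41 × 0.14 = 5.74
  Technical merit 37 × 0.06 = 2.22
  Originality 56 × 0.32 = 17.92
  Difficulty 87 × 0.19 = 16.53
  Presentation 93 × 0.08 = 7.44
  Use of theme 63 × 0.15 = 9.45
Sum = 63.44
63.44 is ≥ 41 and < 64 → Approaching

Approaching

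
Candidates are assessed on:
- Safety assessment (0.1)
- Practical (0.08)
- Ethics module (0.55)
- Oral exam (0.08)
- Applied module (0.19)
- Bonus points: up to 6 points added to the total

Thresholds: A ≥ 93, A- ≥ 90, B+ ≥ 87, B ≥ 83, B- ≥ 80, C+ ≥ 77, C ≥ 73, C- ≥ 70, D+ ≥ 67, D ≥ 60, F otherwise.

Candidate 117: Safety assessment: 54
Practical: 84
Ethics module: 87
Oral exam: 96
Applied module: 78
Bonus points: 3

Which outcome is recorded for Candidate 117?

Weighted total:
  Safety assessment 54 × 0.1 = 5.4
  Practical 84 × 0.08 = 6.72
  Ethics module 87 × 0.55 = 47.85
  Oral exam 96 × 0.08 = 7.68
  Applied module 78 × 0.19 = 14.82
Sum = 82.47
Bonus points: 82.47 + 3 = 85.47
85.47 is ≥ 83 and < 87 → B

B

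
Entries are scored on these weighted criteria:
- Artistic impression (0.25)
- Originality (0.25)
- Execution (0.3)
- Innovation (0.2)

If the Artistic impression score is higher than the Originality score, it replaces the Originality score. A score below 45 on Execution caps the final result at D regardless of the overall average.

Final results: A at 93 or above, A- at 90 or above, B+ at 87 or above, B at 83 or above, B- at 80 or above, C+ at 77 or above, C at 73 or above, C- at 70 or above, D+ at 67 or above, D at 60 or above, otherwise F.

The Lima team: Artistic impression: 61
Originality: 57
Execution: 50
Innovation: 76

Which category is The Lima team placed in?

D

Artistic impression (61) > Originality (57), so Originality counts as 61.
Execution score 50 ≥ 45: minimum met.
Weighted total:
  Artistic impression 61 × 0.25 = 15.25
  Originality 61 × 0.25 = 15.25
  Execution 50 × 0.3 = 15
  Innovation 76 × 0.2 = 15.2
Sum = 60.7
60.7 is ≥ 60 and < 67 → D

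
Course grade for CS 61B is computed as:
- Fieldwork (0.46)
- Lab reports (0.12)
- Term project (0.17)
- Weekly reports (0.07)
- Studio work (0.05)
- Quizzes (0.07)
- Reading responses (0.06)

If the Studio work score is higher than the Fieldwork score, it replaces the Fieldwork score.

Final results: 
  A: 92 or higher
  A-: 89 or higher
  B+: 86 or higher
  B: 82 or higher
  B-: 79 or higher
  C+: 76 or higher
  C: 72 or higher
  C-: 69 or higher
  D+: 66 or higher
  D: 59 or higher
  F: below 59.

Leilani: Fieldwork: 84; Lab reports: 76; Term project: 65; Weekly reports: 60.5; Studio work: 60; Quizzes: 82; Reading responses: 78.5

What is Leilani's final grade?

Studio work (60) ≤ Fieldwork (84), so Fieldwork stays at 84.
Weighted total:
  Fieldwork 84 × 0.46 = 38.64
  Lab reports 76 × 0.12 = 9.12
  Term project 65 × 0.17 = 11.05
  Weekly reports 60.5 × 0.07 = 4.235
  Studio work 60 × 0.05 = 3
  Quizzes 82 × 0.07 = 5.74
  Reading responses 78.5 × 0.06 = 4.71
Sum = 76.495
76.495 is ≥ 76 and < 79 → C+

C+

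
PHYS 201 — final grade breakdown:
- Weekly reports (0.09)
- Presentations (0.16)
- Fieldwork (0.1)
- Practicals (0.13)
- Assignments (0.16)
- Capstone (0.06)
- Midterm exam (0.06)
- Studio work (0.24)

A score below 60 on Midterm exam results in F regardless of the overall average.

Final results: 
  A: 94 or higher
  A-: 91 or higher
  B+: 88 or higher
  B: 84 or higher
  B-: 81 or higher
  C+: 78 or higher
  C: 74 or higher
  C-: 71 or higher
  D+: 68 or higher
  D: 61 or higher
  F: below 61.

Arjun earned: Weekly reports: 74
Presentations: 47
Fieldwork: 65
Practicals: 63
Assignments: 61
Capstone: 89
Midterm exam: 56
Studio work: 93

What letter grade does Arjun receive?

Midterm exam score 56 < 60: minimum not met.
Weighted total:
  Weekly reports 74 × 0.09 = 6.66
  Presentations 47 × 0.16 = 7.52
  Fieldwork 65 × 0.1 = 6.5
  Practicals 63 × 0.13 = 8.19
  Assignments 61 × 0.16 = 9.76
  Capstone 89 × 0.06 = 5.34
  Midterm exam 56 × 0.06 = 3.36
  Studio work 93 × 0.24 = 22.32
Sum = 69.65
Because the Midterm exam minimum was not met, the result is F.

F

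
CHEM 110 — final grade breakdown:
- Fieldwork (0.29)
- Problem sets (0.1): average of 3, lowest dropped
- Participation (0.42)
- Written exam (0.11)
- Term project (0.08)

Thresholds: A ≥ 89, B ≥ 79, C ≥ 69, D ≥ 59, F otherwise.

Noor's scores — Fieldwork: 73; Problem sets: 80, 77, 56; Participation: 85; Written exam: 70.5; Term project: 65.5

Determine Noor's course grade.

C

Problem sets: drop 56 → average of remaining 2 = 157/2 = 78.5
Weighted total:
  Fieldwork 73 × 0.29 = 21.17
  Problem sets 78.5 × 0.1 = 7.85
  Participation 85 × 0.42 = 35.7
  Written exam 70.5 × 0.11 = 7.755
  Term project 65.5 × 0.08 = 5.24
Sum = 77.715
77.715 is ≥ 69 and < 79 → C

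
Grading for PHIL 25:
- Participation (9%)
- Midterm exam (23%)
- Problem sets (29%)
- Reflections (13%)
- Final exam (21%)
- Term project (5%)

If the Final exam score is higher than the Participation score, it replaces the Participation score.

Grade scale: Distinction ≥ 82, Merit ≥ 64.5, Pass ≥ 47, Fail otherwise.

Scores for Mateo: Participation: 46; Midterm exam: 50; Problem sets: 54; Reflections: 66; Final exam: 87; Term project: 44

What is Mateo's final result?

Final exam (87) > Participation (46), so Participation counts as 87.
Weighted total:
  Participation 87 × 0.09 = 7.83
  Midterm exam 50 × 0.23 = 11.5
  Problem sets 54 × 0.29 = 15.66
  Reflections 66 × 0.13 = 8.58
  Final exam 87 × 0.21 = 18.27
  Term project 44 × 0.05 = 2.2
Sum = 64.04
64.04 is ≥ 47 and < 64.5 → Pass

Pass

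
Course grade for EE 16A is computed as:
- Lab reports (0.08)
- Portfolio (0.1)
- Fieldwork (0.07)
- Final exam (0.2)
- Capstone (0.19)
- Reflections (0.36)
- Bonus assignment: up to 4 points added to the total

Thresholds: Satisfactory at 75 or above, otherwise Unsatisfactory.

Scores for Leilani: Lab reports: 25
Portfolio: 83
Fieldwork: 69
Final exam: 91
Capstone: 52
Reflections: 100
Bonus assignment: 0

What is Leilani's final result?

Weighted total:
  Lab reports 25 × 0.08 = 2
  Portfolio 83 × 0.1 = 8.3
  Fieldwork 69 × 0.07 = 4.83
  Final exam 91 × 0.2 = 18.2
  Capstone 52 × 0.19 = 9.88
  Reflections 100 × 0.36 = 36
Sum = 79.21
Bonus assignment: 79.21 + 0 = 79.21
79.21 ≥ 75 → Satisfactory

Satisfactory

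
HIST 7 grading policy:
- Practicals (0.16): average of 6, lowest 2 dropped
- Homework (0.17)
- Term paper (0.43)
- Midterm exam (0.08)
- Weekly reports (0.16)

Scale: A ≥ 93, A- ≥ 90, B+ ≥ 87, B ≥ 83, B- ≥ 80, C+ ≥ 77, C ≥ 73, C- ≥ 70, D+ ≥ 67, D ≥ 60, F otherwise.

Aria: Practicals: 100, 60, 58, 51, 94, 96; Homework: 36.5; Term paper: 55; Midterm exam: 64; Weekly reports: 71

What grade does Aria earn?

Practicals: drop 51, 58 → average of remaining 4 = 350/4 = 87.5
Weighted total:
  Practicals 87.5 × 0.16 = 14
  Homework 36.5 × 0.17 = 6.205
  Term paper 55 × 0.43 = 23.65
  Midterm exam 64 × 0.08 = 5.12
  Weekly reports 71 × 0.16 = 11.36
Sum = 60.335
60.335 is ≥ 60 and < 67 → D

D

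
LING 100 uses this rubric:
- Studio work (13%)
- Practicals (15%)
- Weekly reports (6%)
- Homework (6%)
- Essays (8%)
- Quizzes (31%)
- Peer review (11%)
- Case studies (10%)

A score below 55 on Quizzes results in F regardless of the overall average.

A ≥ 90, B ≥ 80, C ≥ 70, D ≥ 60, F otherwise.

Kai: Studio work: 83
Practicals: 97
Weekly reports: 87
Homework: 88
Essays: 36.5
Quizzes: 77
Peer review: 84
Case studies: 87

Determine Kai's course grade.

B

Quizzes score 77 ≥ 55: minimum met.
Weighted total:
  Studio work 83 × 0.13 = 10.79
  Practicals 97 × 0.15 = 14.55
  Weekly reports 87 × 0.06 = 5.22
  Homework 88 × 0.06 = 5.28
  Essays 36.5 × 0.08 = 2.92
  Quizzes 77 × 0.31 = 23.87
  Peer review 84 × 0.11 = 9.24
  Case studies 87 × 0.1 = 8.7
Sum = 80.57
80.57 is ≥ 80 and < 90 → B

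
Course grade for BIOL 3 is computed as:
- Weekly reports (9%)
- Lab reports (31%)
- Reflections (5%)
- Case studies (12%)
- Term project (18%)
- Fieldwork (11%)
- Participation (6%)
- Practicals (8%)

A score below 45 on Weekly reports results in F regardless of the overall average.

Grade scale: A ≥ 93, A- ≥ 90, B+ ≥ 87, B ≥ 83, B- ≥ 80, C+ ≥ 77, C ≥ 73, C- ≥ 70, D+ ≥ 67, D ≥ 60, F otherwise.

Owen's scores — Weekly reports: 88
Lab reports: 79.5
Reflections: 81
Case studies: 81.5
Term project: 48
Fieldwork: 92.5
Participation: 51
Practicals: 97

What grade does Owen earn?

C

Weekly reports score 88 ≥ 45: minimum met.
Weighted total:
  Weekly reports 88 × 0.09 = 7.92
  Lab reports 79.5 × 0.31 = 24.645
  Reflections 81 × 0.05 = 4.05
  Case studies 81.5 × 0.12 = 9.78
  Term project 48 × 0.18 = 8.64
  Fieldwork 92.5 × 0.11 = 10.175
  Participation 51 × 0.06 = 3.06
  Practicals 97 × 0.08 = 7.76
Sum = 76.03
76.03 is ≥ 73 and < 77 → C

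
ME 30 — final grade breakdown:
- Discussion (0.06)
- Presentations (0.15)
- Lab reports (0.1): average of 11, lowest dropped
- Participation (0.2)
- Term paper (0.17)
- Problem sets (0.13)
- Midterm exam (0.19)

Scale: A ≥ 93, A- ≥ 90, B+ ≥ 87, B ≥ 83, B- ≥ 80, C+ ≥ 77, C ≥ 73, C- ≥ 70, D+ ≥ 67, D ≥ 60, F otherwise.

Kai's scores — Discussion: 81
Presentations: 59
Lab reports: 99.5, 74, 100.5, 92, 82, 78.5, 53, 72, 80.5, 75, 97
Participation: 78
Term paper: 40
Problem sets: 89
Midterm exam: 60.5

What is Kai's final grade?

Lab reports: drop 53 → average of remaining 10 = 851/10 = 85.1
Weighted total:
  Discussion 81 × 0.06 = 4.86
  Presentations 59 × 0.15 = 8.85
  Lab reports 85.1 × 0.1 = 8.51
  Participation 78 × 0.2 = 15.6
  Term paper 40 × 0.17 = 6.8
  Problem sets 89 × 0.13 = 11.57
  Midterm exam 60.5 × 0.19 = 11.495
Sum = 67.685
67.685 is ≥ 67 and < 70 → D+

D+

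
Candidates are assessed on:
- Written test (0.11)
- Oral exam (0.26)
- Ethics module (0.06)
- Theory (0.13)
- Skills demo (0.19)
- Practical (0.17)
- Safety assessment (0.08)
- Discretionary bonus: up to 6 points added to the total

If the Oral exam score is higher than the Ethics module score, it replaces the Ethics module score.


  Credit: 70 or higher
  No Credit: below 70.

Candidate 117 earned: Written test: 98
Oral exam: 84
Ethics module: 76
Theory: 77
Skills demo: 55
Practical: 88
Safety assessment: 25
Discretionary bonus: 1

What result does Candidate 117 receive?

Oral exam (84) > Ethics module (76), so Ethics module counts as 84.
Weighted total:
  Written test 98 × 0.11 = 10.78
  Oral exam 84 × 0.26 = 21.84
  Ethics module 84 × 0.06 = 5.04
  Theory 77 × 0.13 = 10.01
  Skills demo 55 × 0.19 = 10.45
  Practical 88 × 0.17 = 14.96
  Safety assessment 25 × 0.08 = 2
Sum = 75.08
Discretionary bonus: 75.08 + 1 = 76.08
76.08 ≥ 70 → Credit

Credit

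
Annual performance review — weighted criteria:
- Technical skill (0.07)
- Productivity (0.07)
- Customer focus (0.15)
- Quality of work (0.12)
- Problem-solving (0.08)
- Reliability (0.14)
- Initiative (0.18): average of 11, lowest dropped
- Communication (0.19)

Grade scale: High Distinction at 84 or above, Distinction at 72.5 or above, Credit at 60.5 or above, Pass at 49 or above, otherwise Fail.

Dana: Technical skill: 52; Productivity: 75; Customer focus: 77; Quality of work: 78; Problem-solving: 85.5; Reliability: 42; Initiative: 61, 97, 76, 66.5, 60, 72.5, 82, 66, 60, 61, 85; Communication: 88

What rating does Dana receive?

Initiative: drop 60 → average of remaining 10 = 727/10 = 72.7
Weighted total:
  Technical skill 52 × 0.07 = 3.64
  Productivity 75 × 0.07 = 5.25
  Customer focus 77 × 0.15 = 11.55
  Quality of work 78 × 0.12 = 9.36
  Problem-solving 85.5 × 0.08 = 6.84
  Reliability 42 × 0.14 = 5.88
  Initiative 72.7 × 0.18 = 13.086
  Communication 88 × 0.19 = 16.72
Sum = 72.326
72.326 is ≥ 60.5 and < 72.5 → Credit

Credit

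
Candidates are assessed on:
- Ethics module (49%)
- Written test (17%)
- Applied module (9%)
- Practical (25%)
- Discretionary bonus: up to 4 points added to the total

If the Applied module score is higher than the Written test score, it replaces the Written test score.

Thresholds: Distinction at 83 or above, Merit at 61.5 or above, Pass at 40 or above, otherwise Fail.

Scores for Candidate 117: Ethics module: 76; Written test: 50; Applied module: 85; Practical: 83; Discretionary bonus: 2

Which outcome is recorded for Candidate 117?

Applied module (85) > Written test (50), so Written test counts as 85.
Weighted total:
  Ethics module 76 × 0.49 = 37.24
  Written test 85 × 0.17 = 14.45
  Applied module 85 × 0.09 = 7.65
  Practical 83 × 0.25 = 20.75
Sum = 80.09
Discretionary bonus: 80.09 + 2 = 82.09
82.09 is ≥ 61.5 and < 83 → Merit

Merit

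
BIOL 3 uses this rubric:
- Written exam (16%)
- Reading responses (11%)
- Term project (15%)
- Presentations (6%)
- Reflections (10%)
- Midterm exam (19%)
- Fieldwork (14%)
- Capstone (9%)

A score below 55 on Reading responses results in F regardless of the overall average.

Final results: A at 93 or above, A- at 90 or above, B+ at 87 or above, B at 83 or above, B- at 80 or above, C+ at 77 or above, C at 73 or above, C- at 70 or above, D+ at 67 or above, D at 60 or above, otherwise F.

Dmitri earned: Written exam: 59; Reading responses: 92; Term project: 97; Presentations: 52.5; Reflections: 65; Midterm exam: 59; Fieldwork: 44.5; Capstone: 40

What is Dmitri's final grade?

D

Reading responses score 92 ≥ 55: minimum met.
Weighted total:
  Written exam 59 × 0.16 = 9.44
  Reading responses 92 × 0.11 = 10.12
  Term project 97 × 0.15 = 14.55
  Presentations 52.5 × 0.06 = 3.15
  Reflections 65 × 0.1 = 6.5
  Midterm exam 59 × 0.19 = 11.21
  Fieldwork 44.5 × 0.14 = 6.23
  Capstone 40 × 0.09 = 3.6
Sum = 64.8
64.8 is ≥ 60 and < 67 → D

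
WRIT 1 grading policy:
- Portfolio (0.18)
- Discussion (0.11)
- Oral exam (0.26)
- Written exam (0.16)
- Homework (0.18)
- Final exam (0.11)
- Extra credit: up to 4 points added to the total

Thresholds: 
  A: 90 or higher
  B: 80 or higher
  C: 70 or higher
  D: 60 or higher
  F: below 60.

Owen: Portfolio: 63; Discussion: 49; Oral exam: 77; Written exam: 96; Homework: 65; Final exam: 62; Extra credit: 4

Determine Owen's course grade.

Weighted total:
  Portfolio 63 × 0.18 = 11.34
  Discussion 49 × 0.11 = 5.39
  Oral exam 77 × 0.26 = 20.02
  Written exam 96 × 0.16 = 15.36
  Homework 65 × 0.18 = 11.7
  Final exam 62 × 0.11 = 6.82
Sum = 70.63
Extra credit: 70.63 + 4 = 74.63
74.63 is ≥ 70 and < 80 → C

C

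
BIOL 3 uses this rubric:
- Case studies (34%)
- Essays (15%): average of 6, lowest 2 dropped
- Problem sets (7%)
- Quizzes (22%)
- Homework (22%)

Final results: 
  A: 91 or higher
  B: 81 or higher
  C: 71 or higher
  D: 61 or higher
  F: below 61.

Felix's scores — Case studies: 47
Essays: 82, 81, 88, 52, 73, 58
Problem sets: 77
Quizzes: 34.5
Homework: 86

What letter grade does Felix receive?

Essays: drop 52, 58 → average of remaining 4 = 324/4 = 81
Weighted total:
  Case studies 47 × 0.34 = 15.98
  Essays 81 × 0.15 = 12.15
  Problem sets 77 × 0.07 = 5.39
  Quizzes 34.5 × 0.22 = 7.59
  Homework 86 × 0.22 = 18.92
Sum = 60.03
60.03 < 61 → F

F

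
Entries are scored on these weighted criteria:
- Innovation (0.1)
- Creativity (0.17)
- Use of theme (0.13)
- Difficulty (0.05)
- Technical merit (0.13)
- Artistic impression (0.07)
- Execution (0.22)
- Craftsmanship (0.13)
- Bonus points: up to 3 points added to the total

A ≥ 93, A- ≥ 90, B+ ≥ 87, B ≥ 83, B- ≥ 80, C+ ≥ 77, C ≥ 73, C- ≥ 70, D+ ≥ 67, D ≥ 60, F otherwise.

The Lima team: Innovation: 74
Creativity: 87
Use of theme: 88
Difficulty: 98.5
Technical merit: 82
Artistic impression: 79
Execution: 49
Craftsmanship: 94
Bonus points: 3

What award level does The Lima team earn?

Weighted total:
  Innovation 74 × 0.1 = 7.4
  Creativity 87 × 0.17 = 14.79
  Use of theme 88 × 0.13 = 11.44
  Difficulty 98.5 × 0.05 = 4.925
  Technical merit 82 × 0.13 = 10.66
  Artistic impression 79 × 0.07 = 5.53
  Execution 49 × 0.22 = 10.78
  Craftsmanship 94 × 0.13 = 12.22
Sum = 77.745
Bonus points: 77.745 + 3 = 80.745
80.745 is ≥ 80 and < 83 → B-

B-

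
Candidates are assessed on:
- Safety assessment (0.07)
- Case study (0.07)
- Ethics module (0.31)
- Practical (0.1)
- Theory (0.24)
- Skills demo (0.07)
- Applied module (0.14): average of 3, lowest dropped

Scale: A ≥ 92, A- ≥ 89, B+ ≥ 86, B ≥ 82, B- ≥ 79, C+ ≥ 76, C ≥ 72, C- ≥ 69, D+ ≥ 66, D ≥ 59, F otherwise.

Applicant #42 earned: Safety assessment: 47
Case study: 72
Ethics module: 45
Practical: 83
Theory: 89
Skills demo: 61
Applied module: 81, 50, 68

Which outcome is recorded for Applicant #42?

D+

Applied module: drop 50 → average of remaining 2 = 149/2 = 74.5
Weighted total:
  Safety assessment 47 × 0.07 = 3.29
  Case study 72 × 0.07 = 5.04
  Ethics module 45 × 0.31 = 13.95
  Practical 83 × 0.1 = 8.3
  Theory 89 × 0.24 = 21.36
  Skills demo 61 × 0.07 = 4.27
  Applied module 74.5 × 0.14 = 10.43
Sum = 66.64
66.64 is ≥ 66 and < 69 → D+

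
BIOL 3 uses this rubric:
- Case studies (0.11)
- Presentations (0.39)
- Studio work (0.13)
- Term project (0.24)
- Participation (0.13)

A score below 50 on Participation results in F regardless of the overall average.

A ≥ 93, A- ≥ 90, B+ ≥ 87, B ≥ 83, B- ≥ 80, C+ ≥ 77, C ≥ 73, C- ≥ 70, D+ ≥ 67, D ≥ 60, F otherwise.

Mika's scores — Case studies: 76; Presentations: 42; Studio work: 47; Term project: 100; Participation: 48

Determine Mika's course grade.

Participation score 48 < 50: minimum not met.
Weighted total:
  Case studies 76 × 0.11 = 8.36
  Presentations 42 × 0.39 = 16.38
  Studio work 47 × 0.13 = 6.11
  Term project 100 × 0.24 = 24
  Participation 48 × 0.13 = 6.24
Sum = 61.09
Because the Participation minimum was not met, the result is F.

F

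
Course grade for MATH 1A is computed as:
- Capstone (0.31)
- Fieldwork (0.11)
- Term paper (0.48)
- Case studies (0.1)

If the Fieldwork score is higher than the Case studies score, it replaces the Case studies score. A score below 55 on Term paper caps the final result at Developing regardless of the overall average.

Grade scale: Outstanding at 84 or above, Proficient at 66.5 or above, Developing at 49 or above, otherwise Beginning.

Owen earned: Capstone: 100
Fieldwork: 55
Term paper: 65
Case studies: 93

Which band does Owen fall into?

Proficient

Fieldwork (55) ≤ Case studies (93), so Case studies stays at 93.
Term paper score 65 ≥ 55: minimum met.
Weighted total:
  Capstone 100 × 0.31 = 31
  Fieldwork 55 × 0.11 = 6.05
  Term paper 65 × 0.48 = 31.2
  Case studies 93 × 0.1 = 9.3
Sum = 77.55
77.55 is ≥ 66.5 and < 84 → Proficient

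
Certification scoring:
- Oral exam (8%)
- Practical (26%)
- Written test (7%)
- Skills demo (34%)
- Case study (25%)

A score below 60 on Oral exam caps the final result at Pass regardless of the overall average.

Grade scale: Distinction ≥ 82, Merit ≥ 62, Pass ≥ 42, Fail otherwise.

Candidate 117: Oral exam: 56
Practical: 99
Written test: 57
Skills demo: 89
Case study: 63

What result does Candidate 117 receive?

Oral exam score 56 < 60: minimum not met.
Weighted total:
  Oral exam 56 × 0.08 = 4.48
  Practical 99 × 0.26 = 25.74
  Written test 57 × 0.07 = 3.99
  Skills demo 89 × 0.34 = 30.26
  Case study 63 × 0.25 = 15.75
Sum = 80.22
80.22 would be Merit; cap at Pass applies → Pass.

Pass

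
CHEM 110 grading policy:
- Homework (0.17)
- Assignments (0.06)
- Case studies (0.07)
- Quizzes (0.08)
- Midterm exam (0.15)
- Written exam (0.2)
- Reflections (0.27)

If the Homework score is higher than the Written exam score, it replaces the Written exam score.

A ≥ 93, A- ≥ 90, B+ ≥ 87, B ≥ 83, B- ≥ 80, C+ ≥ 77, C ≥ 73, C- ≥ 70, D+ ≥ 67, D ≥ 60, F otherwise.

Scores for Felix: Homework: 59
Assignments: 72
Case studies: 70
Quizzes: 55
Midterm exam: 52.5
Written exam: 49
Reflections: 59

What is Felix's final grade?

F

Homework (59) > Written exam (49), so Written exam counts as 59.
Weighted total:
  Homework 59 × 0.17 = 10.03
  Assignments 72 × 0.06 = 4.32
  Case studies 70 × 0.07 = 4.9
  Quizzes 55 × 0.08 = 4.4
  Midterm exam 52.5 × 0.15 = 7.875
  Written exam 59 × 0.2 = 11.8
  Reflections 59 × 0.27 = 15.93
Sum = 59.255
59.255 < 60 → F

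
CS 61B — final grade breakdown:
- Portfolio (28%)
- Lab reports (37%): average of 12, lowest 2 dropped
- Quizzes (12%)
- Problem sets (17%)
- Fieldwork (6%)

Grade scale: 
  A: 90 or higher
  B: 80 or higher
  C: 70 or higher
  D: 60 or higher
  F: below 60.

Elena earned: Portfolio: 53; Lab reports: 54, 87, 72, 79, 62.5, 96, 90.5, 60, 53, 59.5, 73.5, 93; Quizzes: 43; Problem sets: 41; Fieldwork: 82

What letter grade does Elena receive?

D

Lab reports: drop 53, 54 → average of remaining 10 = 773/10 = 77.3
Weighted total:
  Portfolio 53 × 0.28 = 14.84
  Lab reports 77.3 × 0.37 = 28.601
  Quizzes 43 × 0.12 = 5.16
  Problem sets 41 × 0.17 = 6.97
  Fieldwork 82 × 0.06 = 4.92
Sum = 60.491
60.491 is ≥ 60 and < 70 → D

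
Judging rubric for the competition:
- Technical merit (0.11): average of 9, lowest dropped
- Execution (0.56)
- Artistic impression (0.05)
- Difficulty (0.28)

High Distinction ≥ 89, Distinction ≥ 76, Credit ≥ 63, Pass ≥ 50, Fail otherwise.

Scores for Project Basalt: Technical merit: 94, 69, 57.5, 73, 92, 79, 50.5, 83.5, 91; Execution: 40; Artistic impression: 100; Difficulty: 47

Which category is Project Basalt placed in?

Technical merit: drop 50.5 → average of remaining 8 = 639/8 = 79.875
Weighted total:
  Technical merit 79.875 × 0.11 = 8.78625
  Execution 40 × 0.56 = 22.4
  Artistic impression 100 × 0.05 = 5
  Difficulty 47 × 0.28 = 13.16
Sum = 49.34625
49.34625 < 50 → Fail

Fail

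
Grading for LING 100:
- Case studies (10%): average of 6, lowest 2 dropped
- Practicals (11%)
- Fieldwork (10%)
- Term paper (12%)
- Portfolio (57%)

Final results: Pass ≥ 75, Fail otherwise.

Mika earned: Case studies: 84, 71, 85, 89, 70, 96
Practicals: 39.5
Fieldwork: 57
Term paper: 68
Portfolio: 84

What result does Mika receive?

Fail

Case studies: drop 70, 71 → average of remaining 4 = 354/4 = 88.5
Weighted total:
  Case studies 88.5 × 0.1 = 8.85
  Practicals 39.5 × 0.11 = 4.345
  Fieldwork 57 × 0.1 = 5.7
  Term paper 68 × 0.12 = 8.16
  Portfolio 84 × 0.57 = 47.88
Sum = 74.935
74.935 < 75 → Fail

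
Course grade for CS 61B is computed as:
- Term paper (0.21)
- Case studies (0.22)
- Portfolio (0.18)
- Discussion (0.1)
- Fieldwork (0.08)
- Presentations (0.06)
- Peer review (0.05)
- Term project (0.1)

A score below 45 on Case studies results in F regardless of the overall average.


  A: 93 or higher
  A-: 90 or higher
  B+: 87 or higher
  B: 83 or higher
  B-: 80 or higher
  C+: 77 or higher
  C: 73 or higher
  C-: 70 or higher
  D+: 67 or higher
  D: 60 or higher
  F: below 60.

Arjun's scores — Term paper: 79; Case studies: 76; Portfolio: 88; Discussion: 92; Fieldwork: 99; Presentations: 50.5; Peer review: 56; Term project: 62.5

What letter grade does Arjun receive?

Case studies score 76 ≥ 45: minimum met.
Weighted total:
  Term paper 79 × 0.21 = 16.59
  Case studies 76 × 0.22 = 16.72
  Portfolio 88 × 0.18 = 15.84
  Discussion 92 × 0.1 = 9.2
  Fieldwork 99 × 0.08 = 7.92
  Presentations 50.5 × 0.06 = 3.03
  Peer review 56 × 0.05 = 2.8
  Term project 62.5 × 0.1 = 6.25
Sum = 78.35
78.35 is ≥ 77 and < 80 → C+

C+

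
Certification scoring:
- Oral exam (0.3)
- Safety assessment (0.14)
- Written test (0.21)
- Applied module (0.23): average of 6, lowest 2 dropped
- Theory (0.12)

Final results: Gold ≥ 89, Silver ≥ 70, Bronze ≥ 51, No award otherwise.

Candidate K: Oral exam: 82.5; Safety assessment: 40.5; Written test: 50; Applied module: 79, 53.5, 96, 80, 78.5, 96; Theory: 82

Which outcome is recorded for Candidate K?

Applied module: drop 53.5, 78.5 → average of remaining 4 = 351/4 = 87.75
Weighted total:
  Oral exam 82.5 × 0.3 = 24.75
  Safety assessment 40.5 × 0.14 = 5.67
  Written test 50 × 0.21 = 10.5
  Applied module 87.75 × 0.23 = 20.1825
  Theory 82 × 0.12 = 9.84
Sum = 70.9425
70.9425 is ≥ 70 and < 89 → Silver

Silver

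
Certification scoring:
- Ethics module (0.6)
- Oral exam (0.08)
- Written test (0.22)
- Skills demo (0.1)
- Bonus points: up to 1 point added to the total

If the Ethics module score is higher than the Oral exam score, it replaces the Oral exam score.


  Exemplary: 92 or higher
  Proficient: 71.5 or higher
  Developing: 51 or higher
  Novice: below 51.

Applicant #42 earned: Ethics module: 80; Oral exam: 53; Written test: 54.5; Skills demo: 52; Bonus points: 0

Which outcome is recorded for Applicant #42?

Ethics module (80) > Oral exam (53), so Oral exam counts as 80.
Weighted total:
  Ethics module 80 × 0.6 = 48
  Oral exam 80 × 0.08 = 6.4
  Written test 54.5 × 0.22 = 11.99
  Skills demo 52 × 0.1 = 5.2
Sum = 71.59
Bonus points: 71.59 + 0 = 71.59
71.59 is ≥ 71.5 and < 92 → Proficient

Proficient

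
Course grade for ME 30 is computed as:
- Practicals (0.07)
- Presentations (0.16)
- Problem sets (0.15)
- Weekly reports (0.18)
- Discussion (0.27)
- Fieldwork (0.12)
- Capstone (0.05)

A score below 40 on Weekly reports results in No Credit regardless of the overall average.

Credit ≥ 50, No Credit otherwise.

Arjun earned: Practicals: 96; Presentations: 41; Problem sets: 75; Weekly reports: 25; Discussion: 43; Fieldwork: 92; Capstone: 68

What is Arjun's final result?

No Credit

Weekly reports score 25 < 40: minimum not met.
Weighted total:
  Practicals 96 × 0.07 = 6.72
  Presentations 41 × 0.16 = 6.56
  Problem sets 75 × 0.15 = 11.25
  Weekly reports 25 × 0.18 = 4.5
  Discussion 43 × 0.27 = 11.61
  Fieldwork 92 × 0.12 = 11.04
  Capstone 68 × 0.05 = 3.4
Sum = 55.08
Because the Weekly reports minimum was not met, the result is No Credit.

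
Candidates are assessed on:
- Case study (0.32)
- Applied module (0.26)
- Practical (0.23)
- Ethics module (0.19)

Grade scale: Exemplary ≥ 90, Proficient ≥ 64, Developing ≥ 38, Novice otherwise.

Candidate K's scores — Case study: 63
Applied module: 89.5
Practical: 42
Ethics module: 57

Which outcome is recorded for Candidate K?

Weighted total:
  Case study 63 × 0.32 = 20.16
  Applied module 89.5 × 0.26 = 23.27
  Practical 42 × 0.23 = 9.66
  Ethics module 57 × 0.19 = 10.83
Sum = 63.92
63.92 is ≥ 38 and < 64 → Developing

Developing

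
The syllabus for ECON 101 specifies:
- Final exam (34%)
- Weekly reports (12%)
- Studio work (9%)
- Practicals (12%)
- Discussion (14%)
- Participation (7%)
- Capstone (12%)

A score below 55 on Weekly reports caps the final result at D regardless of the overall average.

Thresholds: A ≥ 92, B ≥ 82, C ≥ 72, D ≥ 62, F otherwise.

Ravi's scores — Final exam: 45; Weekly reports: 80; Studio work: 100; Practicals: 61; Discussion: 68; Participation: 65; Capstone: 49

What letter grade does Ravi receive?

Weekly reports score 80 ≥ 55: minimum met.
Weighted total:
  Final exam 45 × 0.34 = 15.3
  Weekly reports 80 × 0.12 = 9.6
  Studio work 100 × 0.09 = 9
  Practicals 61 × 0.12 = 7.32
  Discussion 68 × 0.14 = 9.52
  Participation 65 × 0.07 = 4.55
  Capstone 49 × 0.12 = 5.88
Sum = 61.17
61.17 < 62 → F

F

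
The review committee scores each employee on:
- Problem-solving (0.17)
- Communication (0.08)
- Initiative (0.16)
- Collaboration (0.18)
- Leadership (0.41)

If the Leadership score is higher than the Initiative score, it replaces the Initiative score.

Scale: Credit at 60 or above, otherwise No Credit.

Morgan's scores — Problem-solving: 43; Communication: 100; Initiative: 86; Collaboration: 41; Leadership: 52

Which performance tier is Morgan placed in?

No Credit

Leadership (52) ≤ Initiative (86), so Initiative stays at 86.
Weighted total:
  Problem-solving 43 × 0.17 = 7.31
  Communication 100 × 0.08 = 8
  Initiative 86 × 0.16 = 13.76
  Collaboration 41 × 0.18 = 7.38
  Leadership 52 × 0.41 = 21.32
Sum = 57.77
57.77 < 60 → No Credit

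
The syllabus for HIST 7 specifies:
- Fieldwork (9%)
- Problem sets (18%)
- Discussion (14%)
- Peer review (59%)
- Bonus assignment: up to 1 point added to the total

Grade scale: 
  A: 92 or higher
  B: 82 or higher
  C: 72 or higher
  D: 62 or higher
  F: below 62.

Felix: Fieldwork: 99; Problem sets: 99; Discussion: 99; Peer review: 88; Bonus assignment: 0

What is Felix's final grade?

A

Weighted total:
  Fieldwork 99 × 0.09 = 8.91
  Problem sets 99 × 0.18 = 17.82
  Discussion 99 × 0.14 = 13.86
  Peer review 88 × 0.59 = 51.92
Sum = 92.51
Bonus assignment: 92.51 + 0 = 92.51
92.51 ≥ 92 → A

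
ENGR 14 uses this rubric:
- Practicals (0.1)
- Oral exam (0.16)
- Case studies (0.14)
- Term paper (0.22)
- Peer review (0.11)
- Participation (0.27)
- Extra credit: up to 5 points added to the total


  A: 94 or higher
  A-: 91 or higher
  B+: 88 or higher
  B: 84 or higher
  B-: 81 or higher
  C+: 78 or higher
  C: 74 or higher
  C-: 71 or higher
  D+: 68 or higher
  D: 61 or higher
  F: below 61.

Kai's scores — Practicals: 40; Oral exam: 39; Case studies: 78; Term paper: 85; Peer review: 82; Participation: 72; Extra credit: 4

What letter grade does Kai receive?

Weighted total:
  Practicals 40 × 0.1 = 4
  Oral exam 39 × 0.16 = 6.24
  Case studies 78 × 0.14 = 10.92
  Term paper 85 × 0.22 = 18.7
  Peer review 82 × 0.11 = 9.02
  Participation 72 × 0.27 = 19.44
Sum = 68.32
Extra credit: 68.32 + 4 = 72.32
72.32 is ≥ 71 and < 74 → C-

C-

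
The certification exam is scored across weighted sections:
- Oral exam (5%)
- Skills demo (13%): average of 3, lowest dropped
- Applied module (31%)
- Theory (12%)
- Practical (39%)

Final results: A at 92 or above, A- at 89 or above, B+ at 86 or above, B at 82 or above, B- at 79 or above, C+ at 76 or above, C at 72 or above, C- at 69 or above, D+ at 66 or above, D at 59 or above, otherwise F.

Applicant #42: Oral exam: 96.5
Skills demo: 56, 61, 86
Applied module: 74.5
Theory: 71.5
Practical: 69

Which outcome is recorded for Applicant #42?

C

Skills demo: drop 56 → average of remaining 2 = 147/2 = 73.5
Weighted total:
  Oral exam 96.5 × 0.05 = 4.825
  Skills demo 73.5 × 0.13 = 9.555
  Applied module 74.5 × 0.31 = 23.095
  Theory 71.5 × 0.12 = 8.58
  Practical 69 × 0.39 = 26.91
Sum = 72.965
72.965 is ≥ 72 and < 76 → C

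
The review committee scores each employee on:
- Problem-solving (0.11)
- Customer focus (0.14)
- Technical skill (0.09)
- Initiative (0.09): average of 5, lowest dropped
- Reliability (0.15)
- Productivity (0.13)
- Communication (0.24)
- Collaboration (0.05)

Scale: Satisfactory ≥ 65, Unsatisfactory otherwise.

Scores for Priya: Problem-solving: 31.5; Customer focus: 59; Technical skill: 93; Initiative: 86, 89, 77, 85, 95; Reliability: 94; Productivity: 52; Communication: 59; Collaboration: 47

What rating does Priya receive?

Initiative: drop 77 → average of remaining 4 = 355/4 = 88.75
Weighted total:
  Problem-solving 31.5 × 0.11 = 3.465
  Customer focus 59 × 0.14 = 8.26
  Technical skill 93 × 0.09 = 8.37
  Initiative 88.75 × 0.09 = 7.9875
  Reliability 94 × 0.15 = 14.1
  Productivity 52 × 0.13 = 6.76
  Communication 59 × 0.24 = 14.16
  Collaboration 47 × 0.05 = 2.35
Sum = 65.4525
65.4525 ≥ 65 → Satisfactory

Satisfactory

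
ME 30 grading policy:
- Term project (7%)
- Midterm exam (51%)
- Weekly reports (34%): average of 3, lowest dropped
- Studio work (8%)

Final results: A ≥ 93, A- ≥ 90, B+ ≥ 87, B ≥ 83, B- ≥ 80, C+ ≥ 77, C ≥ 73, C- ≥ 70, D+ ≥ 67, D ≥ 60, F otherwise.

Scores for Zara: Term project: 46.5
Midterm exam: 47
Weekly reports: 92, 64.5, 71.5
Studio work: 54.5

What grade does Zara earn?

Weekly reports: drop 64.5 → average of remaining 2 = 163.5/2 = 81.75
Weighted total:
  Term project 46.5 × 0.07 = 3.255
  Midterm exam 47 × 0.51 = 23.97
  Weekly reports 81.75 × 0.34 = 27.795
  Studio work 54.5 × 0.08 = 4.36
Sum = 59.38
59.38 < 60 → F

F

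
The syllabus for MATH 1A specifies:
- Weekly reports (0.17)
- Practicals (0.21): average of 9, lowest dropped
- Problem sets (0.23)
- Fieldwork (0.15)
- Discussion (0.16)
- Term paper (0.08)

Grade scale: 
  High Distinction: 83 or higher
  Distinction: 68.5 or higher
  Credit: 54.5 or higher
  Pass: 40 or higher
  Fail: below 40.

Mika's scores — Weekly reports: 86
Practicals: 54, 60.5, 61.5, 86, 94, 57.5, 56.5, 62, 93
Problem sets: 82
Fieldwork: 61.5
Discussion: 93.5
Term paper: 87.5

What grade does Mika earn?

Distinction

Practicals: drop 54 → average of remaining 8 = 571/8 = 71.375
Weighted total:
  Weekly reports 86 × 0.17 = 14.62
  Practicals 71.375 × 0.21 = 14.98875
  Problem sets 82 × 0.23 = 18.86
  Fieldwork 61.5 × 0.15 = 9.225
  Discussion 93.5 × 0.16 = 14.96
  Term paper 87.5 × 0.08 = 7
Sum = 79.65375
79.65375 is ≥ 68.5 and < 83 → Distinction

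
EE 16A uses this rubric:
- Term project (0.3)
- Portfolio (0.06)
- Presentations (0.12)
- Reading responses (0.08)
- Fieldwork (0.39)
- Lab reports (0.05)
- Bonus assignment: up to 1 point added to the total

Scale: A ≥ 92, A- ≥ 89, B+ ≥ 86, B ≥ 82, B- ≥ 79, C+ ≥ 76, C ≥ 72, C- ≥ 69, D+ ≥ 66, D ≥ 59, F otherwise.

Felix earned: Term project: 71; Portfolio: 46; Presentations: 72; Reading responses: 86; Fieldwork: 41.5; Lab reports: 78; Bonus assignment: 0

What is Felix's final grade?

Weighted total:
  Term project 71 × 0.3 = 21.3
  Portfolio 46 × 0.06 = 2.76
  Presentations 72 × 0.12 = 8.64
  Reading responses 86 × 0.08 = 6.88
  Fieldwork 41.5 × 0.39 = 16.185
  Lab reports 78 × 0.05 = 3.9
Sum = 59.665
Bonus assignment: 59.665 + 0 = 59.665
59.665 is ≥ 59 and < 66 → D

D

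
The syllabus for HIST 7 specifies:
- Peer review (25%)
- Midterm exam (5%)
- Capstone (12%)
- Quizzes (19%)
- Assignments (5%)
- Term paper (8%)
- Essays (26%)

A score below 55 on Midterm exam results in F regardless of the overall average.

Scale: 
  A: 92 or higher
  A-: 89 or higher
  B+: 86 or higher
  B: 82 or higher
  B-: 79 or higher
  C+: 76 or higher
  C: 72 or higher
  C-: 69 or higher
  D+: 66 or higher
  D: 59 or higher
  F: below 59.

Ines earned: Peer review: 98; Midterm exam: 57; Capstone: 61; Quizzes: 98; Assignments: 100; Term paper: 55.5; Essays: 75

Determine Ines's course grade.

Midterm exam score 57 ≥ 55: minimum met.
Weighted total:
  Peer review 98 × 0.25 = 24.5
  Midterm exam 57 × 0.05 = 2.85
  Capstone 61 × 0.12 = 7.32
  Quizzes 98 × 0.19 = 18.62
  Assignments 100 × 0.05 = 5
  Term paper 55.5 × 0.08 = 4.44
  Essays 75 × 0.26 = 19.5
Sum = 82.23
82.23 is ≥ 82 and < 86 → B

B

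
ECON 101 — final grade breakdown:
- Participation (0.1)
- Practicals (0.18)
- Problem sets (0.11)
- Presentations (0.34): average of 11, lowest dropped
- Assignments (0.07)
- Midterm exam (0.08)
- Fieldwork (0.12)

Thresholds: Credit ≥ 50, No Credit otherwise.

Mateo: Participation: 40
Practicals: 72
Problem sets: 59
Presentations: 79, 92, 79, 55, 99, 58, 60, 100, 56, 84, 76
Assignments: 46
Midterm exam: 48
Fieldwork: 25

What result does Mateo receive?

Presentations: drop 55 → average of remaining 10 = 783/10 = 78.3
Weighted total:
  Participation 40 × 0.1 = 4
  Practicals 72 × 0.18 = 12.96
  Problem sets 59 × 0.11 = 6.49
  Presentations 78.3 × 0.34 = 26.622
  Assignments 46 × 0.07 = 3.22
  Midterm exam 48 × 0.08 = 3.84
  Fieldwork 25 × 0.12 = 3
Sum = 60.132
60.132 ≥ 50 → Credit

Credit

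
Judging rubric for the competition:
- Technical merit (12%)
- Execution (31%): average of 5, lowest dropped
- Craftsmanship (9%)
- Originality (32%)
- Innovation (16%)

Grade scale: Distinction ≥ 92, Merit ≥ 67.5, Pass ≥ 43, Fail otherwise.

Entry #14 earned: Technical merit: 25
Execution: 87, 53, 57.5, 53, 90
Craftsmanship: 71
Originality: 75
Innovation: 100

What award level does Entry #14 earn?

Merit

Execution: drop 53 → average of remaining 4 = 287.5/4 = 71.875
Weighted total:
  Technical merit 25 × 0.12 = 3
  Execution 71.875 × 0.31 = 22.28125
  Craftsmanship 71 × 0.09 = 6.39
  Originality 75 × 0.32 = 24
  Innovation 100 × 0.16 = 16
Sum = 71.67125
71.67125 is ≥ 67.5 and < 92 → Merit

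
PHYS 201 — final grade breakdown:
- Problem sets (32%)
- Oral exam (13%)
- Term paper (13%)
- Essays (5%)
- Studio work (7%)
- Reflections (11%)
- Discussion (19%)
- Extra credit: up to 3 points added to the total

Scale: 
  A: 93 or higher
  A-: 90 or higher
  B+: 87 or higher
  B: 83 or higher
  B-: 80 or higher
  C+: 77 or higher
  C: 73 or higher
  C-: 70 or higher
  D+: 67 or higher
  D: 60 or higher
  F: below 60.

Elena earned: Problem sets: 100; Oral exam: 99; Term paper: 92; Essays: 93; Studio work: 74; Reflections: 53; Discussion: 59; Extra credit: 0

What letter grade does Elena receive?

Weighted total:
  Problem sets 100 × 0.32 = 32
  Oral exam 99 × 0.13 = 12.87
  Term paper 92 × 0.13 = 11.96
  Essays 93 × 0.05 = 4.65
  Studio work 74 × 0.07 = 5.18
  Reflections 53 × 0.11 = 5.83
  Discussion 59 × 0.19 = 11.21
Sum = 83.7
Extra credit: 83.7 + 0 = 83.7
83.7 is ≥ 83 and < 87 → B

B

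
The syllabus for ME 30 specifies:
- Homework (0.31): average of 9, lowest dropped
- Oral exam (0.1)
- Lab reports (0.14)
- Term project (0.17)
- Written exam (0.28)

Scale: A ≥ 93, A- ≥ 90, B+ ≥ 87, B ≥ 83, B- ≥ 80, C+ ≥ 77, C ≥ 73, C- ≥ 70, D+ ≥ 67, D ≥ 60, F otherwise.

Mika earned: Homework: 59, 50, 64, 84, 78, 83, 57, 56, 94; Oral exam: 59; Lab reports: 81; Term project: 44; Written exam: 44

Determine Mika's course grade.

Homework: drop 50 → average of remaining 8 = 575/8 = 71.875
Weighted total:
  Homework 71.875 × 0.31 = 22.28125
  Oral exam 59 × 0.1 = 5.9
  Lab reports 81 × 0.14 = 11.34
  Term project 44 × 0.17 = 7.48
  Written exam 44 × 0.28 = 12.32
Sum = 59.32125
59.32125 < 60 → F

F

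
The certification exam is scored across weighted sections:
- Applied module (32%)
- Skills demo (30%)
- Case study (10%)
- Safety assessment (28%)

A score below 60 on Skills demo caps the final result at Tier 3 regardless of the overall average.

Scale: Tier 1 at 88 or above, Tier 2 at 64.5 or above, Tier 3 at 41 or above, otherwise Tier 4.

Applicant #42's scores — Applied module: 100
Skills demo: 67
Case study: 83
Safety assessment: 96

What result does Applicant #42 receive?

Skills demo score 67 ≥ 60: minimum met.
Weighted total:
  Applied module 100 × 0.32 = 32
  Skills demo 67 × 0.3 = 20.1
  Case study 83 × 0.1 = 8.3
  Safety assessment 96 × 0.28 = 26.88
Sum = 87.28
87.28 is ≥ 64.5 and < 88 → Tier 2

Tier 2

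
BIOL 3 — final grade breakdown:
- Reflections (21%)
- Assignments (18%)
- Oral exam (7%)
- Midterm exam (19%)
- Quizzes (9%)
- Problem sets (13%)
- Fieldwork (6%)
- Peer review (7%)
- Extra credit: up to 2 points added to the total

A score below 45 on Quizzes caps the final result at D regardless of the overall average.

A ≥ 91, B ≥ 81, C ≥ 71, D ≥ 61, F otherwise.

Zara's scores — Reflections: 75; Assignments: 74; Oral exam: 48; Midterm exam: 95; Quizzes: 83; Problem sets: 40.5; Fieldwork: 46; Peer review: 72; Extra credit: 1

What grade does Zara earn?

Quizzes score 83 ≥ 45: minimum met.
Weighted total:
  Reflections 75 × 0.21 = 15.75
  Assignments 74 × 0.18 = 13.32
  Oral exam 48 × 0.07 = 3.36
  Midterm exam 95 × 0.19 = 18.05
  Quizzes 83 × 0.09 = 7.47
  Problem sets 40.5 × 0.13 = 5.265
  Fieldwork 46 × 0.06 = 2.76
  Peer review 72 × 0.07 = 5.04
Sum = 71.015
Extra credit: 71.015 + 1 = 72.015
72.015 is ≥ 71 and < 81 → C

C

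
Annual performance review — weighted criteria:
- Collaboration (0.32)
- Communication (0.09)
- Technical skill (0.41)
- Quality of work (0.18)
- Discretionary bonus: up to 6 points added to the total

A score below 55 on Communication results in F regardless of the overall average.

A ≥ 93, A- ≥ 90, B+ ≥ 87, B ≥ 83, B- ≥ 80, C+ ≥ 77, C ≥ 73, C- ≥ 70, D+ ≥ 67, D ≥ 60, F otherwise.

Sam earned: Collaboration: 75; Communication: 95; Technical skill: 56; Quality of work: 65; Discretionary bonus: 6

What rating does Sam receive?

C

Communication score 95 ≥ 55: minimum met.
Weighted total:
  Collaboration 75 × 0.32 = 24
  Communication 95 × 0.09 = 8.55
  Technical skill 56 × 0.41 = 22.96
  Quality of work 65 × 0.18 = 11.7
Sum = 67.21
Discretionary bonus: 67.21 + 6 = 73.21
73.21 is ≥ 73 and < 77 → C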